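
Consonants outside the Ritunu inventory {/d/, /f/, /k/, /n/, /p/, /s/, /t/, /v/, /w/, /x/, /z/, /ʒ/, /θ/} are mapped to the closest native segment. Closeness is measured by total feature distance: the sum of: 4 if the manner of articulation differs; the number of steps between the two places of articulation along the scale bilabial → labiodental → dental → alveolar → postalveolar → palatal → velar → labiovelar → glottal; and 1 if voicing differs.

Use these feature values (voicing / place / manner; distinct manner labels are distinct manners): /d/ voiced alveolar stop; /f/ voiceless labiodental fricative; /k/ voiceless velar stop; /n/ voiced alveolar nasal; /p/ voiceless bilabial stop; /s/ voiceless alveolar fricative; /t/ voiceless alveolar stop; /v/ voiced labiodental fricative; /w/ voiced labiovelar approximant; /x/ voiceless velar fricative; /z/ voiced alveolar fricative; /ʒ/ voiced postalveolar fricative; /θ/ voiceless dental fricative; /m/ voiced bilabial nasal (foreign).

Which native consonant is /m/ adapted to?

/n/ is closest: same manner (nasal), place distance 3 (bilabial→alveolar), same voicing; total 3. Next closest is /p/ at distance 5.

n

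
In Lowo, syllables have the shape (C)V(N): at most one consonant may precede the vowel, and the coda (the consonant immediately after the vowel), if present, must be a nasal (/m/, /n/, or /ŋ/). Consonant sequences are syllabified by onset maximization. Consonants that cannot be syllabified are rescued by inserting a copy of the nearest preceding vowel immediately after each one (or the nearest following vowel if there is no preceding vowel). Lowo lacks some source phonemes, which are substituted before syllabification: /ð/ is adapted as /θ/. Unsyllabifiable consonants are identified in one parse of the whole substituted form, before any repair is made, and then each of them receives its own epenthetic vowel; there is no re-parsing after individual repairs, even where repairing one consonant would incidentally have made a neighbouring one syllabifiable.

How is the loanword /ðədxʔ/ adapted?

Substitution: /ð/ → /θ/, giving /θədxʔ/.
Syllabifying with onset maximization leaves /d/, /x/, /ʔ/ stranded (only a nasal (/m/, /n/, or /ŋ/) is licensed in coda position; onsets are limited to one consonant).
Each unlicensed consonant becomes the onset of a new syllable: /d/ → /də/, /x/ → /xə/, /ʔ/ → /ʔə/.

θədəxəʔə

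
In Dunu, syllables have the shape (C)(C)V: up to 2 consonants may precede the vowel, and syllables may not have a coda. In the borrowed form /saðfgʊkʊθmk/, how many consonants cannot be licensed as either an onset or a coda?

The consonants /ð/, /θ/, /m/, /k/ cannot be parsed into a legal (C)(C)V syllable (no codas are permitted; onsets may contain at most 2 consonants).

4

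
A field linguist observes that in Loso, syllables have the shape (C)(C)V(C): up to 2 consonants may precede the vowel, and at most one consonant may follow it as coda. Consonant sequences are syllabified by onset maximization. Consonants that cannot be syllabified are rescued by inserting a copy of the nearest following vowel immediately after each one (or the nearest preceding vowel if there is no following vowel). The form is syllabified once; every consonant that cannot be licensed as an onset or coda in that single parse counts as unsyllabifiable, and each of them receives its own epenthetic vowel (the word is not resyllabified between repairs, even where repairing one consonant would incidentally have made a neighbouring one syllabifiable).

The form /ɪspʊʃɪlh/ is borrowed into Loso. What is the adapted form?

ɪspʊʃɪlhɪ

The consonants /h/ cannot be parsed into a legal (C)(C)V(C) syllable (at most one coda consonant is licensed; onsets may contain at most 2 consonants).
Inserting the epenthetic vowel yields /h/ → /hɪ/.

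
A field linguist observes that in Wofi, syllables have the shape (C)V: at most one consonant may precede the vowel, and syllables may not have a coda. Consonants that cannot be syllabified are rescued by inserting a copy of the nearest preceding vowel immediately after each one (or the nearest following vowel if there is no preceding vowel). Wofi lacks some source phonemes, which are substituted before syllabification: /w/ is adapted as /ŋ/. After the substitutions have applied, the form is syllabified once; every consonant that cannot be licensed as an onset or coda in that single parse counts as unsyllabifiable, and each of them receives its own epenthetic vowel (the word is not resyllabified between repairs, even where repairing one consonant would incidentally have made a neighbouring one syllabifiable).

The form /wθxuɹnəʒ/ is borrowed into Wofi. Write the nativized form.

Substitution: /w/ → /ŋ/, giving /ŋθxuɹnəʒ/.
The consonants /ŋ/, /θ/, /ɹ/, /ʒ/ cannot be parsed into a legal (C)V syllable (no codas are permitted; onsets are limited to one consonant).
Each unlicensed consonant becomes the onset of a new syllable: /ŋ/ → /ŋu/, /θ/ → /θu/, /ɹ/ → /ɹu/, /ʒ/ → /ʒə/.

ŋuθuxuɹunəʒə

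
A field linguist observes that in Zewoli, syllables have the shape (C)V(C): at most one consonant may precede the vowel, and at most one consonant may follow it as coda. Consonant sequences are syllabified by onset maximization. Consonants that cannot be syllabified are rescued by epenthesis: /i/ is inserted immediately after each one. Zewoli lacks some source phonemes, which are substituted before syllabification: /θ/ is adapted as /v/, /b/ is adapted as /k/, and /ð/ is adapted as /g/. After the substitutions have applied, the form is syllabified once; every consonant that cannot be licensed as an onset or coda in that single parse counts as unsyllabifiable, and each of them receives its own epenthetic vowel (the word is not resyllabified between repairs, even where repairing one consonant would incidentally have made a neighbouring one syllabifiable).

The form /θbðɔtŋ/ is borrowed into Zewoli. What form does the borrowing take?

Substitution: /θ/ → /v/, /b/ → /k/, /ð/ → /g/, giving /vkgɔtŋ/.
Syllabifying with onset maximization leaves /v/, /k/, /ŋ/ stranded (at most one coda consonant is licensed; onsets are limited to one consonant).
Inserting the epenthetic vowel yields /v/ → /vi/, /k/ → /ki/, /ŋ/ → /ŋi/.

vikigɔtŋi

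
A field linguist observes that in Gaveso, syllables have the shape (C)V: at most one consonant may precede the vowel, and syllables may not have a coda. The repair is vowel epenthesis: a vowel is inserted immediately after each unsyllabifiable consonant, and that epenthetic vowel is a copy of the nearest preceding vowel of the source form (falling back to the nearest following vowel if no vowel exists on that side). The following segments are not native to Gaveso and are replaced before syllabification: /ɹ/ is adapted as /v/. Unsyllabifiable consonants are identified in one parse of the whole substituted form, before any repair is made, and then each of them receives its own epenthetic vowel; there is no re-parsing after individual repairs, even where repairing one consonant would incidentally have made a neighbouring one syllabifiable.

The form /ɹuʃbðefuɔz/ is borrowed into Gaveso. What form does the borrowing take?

vuʃubuðefuɔzɔ

Substitution: /ɹ/ → /v/, giving /vuʃbðefuɔz/.
Under (C)V, the unsyllabifiable consonants are /ʃ/, /b/, /z/ (no codas are permitted; onsets are limited to one consonant).
Inserting the epenthetic vowel yields /ʃ/ → /ʃu/, /b/ → /bu/, /z/ → /zɔ/.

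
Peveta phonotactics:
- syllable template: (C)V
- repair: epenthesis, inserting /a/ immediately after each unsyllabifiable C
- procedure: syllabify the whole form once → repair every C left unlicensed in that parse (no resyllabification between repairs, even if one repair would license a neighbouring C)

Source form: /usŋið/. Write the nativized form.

usaŋiða

Syllabifying with onset maximization leaves /s/, /ð/ stranded (no codas are permitted; onsets are limited to one consonant).
Epenthesis after each stranded consonant: /s/ → /sa/, /ð/ → /ða/.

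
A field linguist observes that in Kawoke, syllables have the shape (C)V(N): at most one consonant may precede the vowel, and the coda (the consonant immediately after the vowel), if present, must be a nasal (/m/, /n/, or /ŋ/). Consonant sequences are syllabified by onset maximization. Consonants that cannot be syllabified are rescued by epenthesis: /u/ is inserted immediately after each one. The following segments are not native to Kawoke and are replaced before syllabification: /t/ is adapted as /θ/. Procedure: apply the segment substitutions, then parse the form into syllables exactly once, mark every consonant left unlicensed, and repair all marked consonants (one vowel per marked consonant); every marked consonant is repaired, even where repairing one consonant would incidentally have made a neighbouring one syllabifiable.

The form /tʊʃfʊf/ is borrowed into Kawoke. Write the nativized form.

Substitution: /t/ → /θ/, giving /θʊʃfʊf/.
Syllabifying with onset maximization leaves /ʃ/, /f/ stranded (only a nasal (/m/, /n/, or /ŋ/) is licensed in coda position; onsets are limited to one consonant).
Each unlicensed consonant becomes the onset of a new syllable: /ʃ/ → /ʃu/, /f/ → /fu/.

θʊʃufʊfu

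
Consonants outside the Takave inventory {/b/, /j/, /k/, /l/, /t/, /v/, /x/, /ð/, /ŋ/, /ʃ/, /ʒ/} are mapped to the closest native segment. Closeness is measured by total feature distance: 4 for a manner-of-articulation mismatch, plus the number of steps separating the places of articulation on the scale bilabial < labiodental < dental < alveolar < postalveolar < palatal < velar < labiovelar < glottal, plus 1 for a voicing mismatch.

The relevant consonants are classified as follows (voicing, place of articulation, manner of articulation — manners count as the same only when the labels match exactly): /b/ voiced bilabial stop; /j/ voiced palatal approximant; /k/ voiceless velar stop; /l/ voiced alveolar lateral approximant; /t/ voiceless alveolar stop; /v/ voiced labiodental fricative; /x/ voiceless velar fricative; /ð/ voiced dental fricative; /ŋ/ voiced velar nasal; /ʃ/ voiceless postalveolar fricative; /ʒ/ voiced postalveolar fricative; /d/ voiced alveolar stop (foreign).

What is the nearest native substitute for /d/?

/t/ is closest: same manner (stop), place distance 0 (alveolar→alveolar), voicing differs (+1); total 1. Next closest is /b/ at distance 3.

t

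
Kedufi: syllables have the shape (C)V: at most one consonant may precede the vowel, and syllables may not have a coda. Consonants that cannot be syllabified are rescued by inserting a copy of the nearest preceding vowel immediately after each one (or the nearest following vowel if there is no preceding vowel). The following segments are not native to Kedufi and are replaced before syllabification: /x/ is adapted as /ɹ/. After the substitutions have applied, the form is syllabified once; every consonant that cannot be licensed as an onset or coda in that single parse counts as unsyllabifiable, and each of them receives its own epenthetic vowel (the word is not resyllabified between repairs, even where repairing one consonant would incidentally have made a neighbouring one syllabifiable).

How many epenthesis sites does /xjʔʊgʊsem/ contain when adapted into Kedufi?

3

After substitution the input is /ɹjʔʊgʊsem/.
The unsyllabifiable consonants are /ɹ/, /j/, /m/; each receives one epenthetic vowel.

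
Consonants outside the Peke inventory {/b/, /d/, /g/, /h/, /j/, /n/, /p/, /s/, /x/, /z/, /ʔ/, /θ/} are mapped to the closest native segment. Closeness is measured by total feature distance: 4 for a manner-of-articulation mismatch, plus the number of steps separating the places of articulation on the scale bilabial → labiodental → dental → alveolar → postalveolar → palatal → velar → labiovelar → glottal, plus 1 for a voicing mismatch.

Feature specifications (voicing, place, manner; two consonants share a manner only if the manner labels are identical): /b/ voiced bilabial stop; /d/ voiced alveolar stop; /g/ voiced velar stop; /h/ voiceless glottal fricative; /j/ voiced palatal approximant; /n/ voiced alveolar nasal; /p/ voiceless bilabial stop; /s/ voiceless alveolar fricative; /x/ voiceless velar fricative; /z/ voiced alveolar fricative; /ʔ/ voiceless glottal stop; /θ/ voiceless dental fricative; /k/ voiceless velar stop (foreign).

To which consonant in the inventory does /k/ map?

/g/ is closest: same manner (stop), place distance 0 (velar→velar), voicing differs (+1); total 1. Next closest is /ʔ/ at distance 2.

g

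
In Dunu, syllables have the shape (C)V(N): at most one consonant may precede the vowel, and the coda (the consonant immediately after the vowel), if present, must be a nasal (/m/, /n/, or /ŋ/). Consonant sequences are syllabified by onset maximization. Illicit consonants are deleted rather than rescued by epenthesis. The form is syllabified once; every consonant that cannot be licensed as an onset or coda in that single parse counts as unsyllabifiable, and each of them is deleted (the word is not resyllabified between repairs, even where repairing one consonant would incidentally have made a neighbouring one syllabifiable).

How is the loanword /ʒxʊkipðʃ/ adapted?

The consonants /ʒ/, /p/, /ð/, /ʃ/ cannot be parsed into a legal (C)V(N) syllable (only a nasal (/m/, /n/, or /ŋ/) is licensed in coda position; onsets are limited to one consonant).
Each unlicensed consonant is deleted: /ʒ/, /p/, /ð/, /ʃ/.

xʊki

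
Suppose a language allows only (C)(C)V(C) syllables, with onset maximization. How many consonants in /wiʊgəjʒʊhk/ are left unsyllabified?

The consonants /k/ cannot be parsed into a legal (C)(C)V(C) syllable (at most one coda consonant is licensed; onsets may contain at most 2 consonants).

1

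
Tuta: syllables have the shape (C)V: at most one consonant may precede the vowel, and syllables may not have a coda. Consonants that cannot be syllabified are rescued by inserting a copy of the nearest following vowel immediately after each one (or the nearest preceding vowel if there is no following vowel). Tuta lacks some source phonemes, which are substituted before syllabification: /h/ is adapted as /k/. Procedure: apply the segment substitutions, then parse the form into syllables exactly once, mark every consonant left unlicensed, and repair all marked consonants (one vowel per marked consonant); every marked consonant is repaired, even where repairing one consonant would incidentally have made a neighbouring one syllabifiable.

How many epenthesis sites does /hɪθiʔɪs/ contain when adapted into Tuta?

1

After substitution the input is /kɪθiʔɪs/.
The unsyllabifiable consonants are /s/; each receives one epenthetic vowel.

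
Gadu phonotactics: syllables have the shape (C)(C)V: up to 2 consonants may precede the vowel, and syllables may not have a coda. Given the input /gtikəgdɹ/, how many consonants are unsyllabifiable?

3

Under (C)(C)V, the unsyllabifiable consonants are /g/, /d/, /ɹ/ (no codas are permitted; onsets may contain at most 2 consonants).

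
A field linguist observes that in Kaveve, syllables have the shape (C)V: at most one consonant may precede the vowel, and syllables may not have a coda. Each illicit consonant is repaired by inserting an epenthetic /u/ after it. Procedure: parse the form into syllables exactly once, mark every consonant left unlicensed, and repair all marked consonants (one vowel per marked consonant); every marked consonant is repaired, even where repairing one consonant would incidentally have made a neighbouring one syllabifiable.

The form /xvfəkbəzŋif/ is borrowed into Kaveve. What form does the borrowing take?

xuvufəkubəzuŋifu

The consonants /x/, /v/, /k/, /z/, /f/ cannot be parsed into a legal (C)V syllable (no codas are permitted; onsets are limited to one consonant).
Each unlicensed consonant becomes the onset of a new syllable: /x/ → /xu/, /v/ → /vu/, /k/ → /ku/, /z/ → /zu/, /f/ → /fu/.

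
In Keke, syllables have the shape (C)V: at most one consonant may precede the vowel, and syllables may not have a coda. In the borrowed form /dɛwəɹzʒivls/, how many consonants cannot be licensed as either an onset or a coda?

5

The consonants /ɹ/, /z/, /v/, /l/, /s/ cannot be parsed into a legal (C)V syllable (no codas are permitted; onsets are limited to one consonant).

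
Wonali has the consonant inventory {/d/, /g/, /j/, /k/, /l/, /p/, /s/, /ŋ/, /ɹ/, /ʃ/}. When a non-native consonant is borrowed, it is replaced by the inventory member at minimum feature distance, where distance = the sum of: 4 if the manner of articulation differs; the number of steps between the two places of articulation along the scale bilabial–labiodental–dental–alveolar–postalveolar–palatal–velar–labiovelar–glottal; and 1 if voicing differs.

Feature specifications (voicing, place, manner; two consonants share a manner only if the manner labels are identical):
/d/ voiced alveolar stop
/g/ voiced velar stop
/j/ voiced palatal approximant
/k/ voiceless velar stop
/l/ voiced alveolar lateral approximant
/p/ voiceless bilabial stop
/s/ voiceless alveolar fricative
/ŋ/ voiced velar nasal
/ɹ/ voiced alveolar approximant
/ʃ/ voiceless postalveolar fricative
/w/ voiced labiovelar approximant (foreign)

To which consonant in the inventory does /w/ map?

j

/j/ is closest: same manner (approximant), place distance 2 (labiovelar→palatal), same voicing; total 2. Next closest is /ɹ/ at distance 4.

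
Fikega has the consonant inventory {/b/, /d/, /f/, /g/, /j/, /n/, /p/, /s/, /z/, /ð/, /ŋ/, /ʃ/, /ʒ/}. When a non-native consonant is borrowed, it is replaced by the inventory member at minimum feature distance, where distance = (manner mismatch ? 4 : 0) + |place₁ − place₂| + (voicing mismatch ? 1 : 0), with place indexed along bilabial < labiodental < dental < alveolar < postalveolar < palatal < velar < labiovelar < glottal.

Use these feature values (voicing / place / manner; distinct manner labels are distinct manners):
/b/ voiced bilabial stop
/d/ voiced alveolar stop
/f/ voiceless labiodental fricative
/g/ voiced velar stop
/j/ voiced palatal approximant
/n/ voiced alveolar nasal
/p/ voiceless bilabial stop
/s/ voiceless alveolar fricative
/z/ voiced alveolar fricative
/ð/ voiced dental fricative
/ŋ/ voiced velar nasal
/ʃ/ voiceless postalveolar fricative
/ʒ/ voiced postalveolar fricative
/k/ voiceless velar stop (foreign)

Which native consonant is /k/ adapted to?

/g/ is closest: same manner (stop), place distance 0 (velar→velar), voicing differs (+1); total 1. Next closest is /d/ at distance 4.

g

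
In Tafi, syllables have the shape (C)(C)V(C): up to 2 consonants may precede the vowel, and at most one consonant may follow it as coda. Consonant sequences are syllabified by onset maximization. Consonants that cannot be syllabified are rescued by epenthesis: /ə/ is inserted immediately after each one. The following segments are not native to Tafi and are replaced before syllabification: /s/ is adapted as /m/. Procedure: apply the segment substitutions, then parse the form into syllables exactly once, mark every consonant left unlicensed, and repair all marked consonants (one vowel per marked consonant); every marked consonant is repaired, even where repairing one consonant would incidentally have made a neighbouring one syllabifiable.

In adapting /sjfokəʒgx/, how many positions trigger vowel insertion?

3

After substitution the input is /mjfokəʒgx/.
The unsyllabifiable consonants are /m/, /g/, /x/; each receives one epenthetic vowel.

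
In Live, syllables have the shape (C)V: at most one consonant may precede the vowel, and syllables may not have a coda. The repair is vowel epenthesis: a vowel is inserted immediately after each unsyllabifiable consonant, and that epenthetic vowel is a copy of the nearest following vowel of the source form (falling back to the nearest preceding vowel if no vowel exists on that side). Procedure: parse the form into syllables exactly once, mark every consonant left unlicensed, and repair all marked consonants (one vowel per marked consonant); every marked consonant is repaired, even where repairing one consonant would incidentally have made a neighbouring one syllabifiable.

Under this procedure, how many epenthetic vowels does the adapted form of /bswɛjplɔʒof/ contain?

5

The unsyllabifiable consonants are /b/, /s/, /j/, /p/, /f/; each receives one epenthetic vowel.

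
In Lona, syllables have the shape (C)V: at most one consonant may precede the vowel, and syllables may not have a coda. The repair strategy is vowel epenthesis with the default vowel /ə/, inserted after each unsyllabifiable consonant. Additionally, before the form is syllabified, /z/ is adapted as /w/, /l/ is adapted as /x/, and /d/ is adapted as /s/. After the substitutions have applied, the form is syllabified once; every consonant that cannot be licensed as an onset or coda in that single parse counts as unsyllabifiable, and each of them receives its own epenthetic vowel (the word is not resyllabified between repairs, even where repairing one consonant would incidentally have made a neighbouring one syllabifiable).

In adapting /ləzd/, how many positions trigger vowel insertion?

2

After substitution the input is /xəws/.
The unsyllabifiable consonants are /w/, /s/; each receives one epenthetic vowel.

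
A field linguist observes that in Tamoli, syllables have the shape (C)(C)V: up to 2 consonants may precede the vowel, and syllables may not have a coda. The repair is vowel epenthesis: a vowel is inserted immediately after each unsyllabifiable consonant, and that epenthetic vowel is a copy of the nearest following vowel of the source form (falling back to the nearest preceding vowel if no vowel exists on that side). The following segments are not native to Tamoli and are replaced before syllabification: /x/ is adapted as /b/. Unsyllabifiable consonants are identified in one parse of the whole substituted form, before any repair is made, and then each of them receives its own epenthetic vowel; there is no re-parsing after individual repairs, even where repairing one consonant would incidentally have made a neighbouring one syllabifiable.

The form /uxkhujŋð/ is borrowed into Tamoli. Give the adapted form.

Substitution: /x/ → /b/, giving /ubkhujŋð/.
Syllabifying with onset maximization leaves /b/, /j/, /ŋ/, /ð/ stranded (no codas are permitted; onsets may contain at most 2 consonants).
Epenthesis after each stranded consonant: /b/ → /bu/, /j/ → /ju/, /ŋ/ → /ŋu/, /ð/ → /ðu/.

ubukhujuŋuðu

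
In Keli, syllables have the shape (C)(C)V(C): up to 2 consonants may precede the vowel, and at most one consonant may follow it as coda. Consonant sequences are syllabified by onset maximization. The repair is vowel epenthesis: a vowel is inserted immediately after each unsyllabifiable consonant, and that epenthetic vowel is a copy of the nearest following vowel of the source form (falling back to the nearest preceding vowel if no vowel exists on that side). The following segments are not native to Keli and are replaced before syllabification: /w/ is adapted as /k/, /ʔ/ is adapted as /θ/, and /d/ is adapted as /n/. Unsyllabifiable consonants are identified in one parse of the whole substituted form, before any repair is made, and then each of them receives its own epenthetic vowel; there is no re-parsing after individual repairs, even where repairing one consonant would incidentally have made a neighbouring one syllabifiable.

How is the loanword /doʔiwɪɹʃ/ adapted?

Substitution: /d/ → /n/, /ʔ/ → /θ/, /w/ → /k/, giving /noθikɪɹʃ/.
Syllabifying with onset maximization leaves /ʃ/ stranded (at most one coda consonant is licensed; onsets may contain at most 2 consonants).
Inserting the epenthetic vowel yields /ʃ/ → /ʃɪ/.

noθikɪɹʃɪ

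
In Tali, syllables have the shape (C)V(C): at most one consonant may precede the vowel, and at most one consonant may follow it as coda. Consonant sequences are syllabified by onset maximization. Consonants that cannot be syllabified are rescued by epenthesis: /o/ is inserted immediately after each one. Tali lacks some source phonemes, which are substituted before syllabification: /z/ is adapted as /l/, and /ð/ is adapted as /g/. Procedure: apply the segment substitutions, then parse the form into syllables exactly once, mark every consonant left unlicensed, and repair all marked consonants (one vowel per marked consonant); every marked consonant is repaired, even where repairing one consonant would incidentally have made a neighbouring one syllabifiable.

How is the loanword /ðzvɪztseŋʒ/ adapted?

Substitution: /ð/ → /g/, /z/ → /l/, giving /glvɪltseŋʒ/.
Syllabifying with onset maximization leaves /g/, /l/, /t/, /ʒ/ stranded (at most one coda consonant is licensed; onsets are limited to one consonant).
Each unlicensed consonant becomes the onset of a new syllable: /g/ → /go/, /l/ → /lo/, /t/ → /to/, /ʒ/ → /ʒo/.

golovɪltoseŋʒo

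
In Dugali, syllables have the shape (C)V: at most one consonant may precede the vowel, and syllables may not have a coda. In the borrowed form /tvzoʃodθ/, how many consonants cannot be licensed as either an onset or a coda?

Under (C)V, the unsyllabifiable consonants are /t/, /v/, /d/, /θ/ (no codas are permitted; onsets are limited to one consonant).

4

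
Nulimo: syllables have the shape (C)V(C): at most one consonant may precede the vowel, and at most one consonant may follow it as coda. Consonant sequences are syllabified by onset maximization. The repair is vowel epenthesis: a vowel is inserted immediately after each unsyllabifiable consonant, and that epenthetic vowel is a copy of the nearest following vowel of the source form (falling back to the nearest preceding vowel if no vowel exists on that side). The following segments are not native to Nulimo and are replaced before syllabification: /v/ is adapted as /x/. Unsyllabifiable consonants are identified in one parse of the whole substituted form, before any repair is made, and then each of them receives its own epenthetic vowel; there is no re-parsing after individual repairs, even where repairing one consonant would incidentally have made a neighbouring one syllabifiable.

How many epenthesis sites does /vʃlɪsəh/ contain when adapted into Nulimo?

2

After substitution the input is /xʃlɪsəh/.
The unsyllabifiable consonants are /x/, /ʃ/; each receives one epenthetic vowel.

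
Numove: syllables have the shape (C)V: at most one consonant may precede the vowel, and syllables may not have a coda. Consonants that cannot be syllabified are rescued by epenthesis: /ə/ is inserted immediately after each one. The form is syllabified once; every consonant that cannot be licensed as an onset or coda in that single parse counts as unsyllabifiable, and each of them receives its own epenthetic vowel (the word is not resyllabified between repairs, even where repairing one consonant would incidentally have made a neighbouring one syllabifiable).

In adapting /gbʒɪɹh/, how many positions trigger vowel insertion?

4

The unsyllabifiable consonants are /g/, /b/, /ɹ/, /h/; each receives one epenthetic vowel.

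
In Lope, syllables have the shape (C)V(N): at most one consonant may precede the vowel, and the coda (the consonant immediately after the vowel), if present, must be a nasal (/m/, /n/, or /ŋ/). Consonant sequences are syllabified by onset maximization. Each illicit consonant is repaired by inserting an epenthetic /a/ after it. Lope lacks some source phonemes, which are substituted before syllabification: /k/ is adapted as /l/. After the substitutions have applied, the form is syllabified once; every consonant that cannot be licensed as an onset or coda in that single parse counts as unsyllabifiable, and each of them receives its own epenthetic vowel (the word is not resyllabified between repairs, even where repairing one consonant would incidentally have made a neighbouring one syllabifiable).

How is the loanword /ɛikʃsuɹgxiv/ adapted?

Substitution: /k/ → /l/, giving /ɛilʃsuɹgxiv/.
Under (C)V(N), the unsyllabifiable consonants are /l/, /ʃ/, /ɹ/, /g/, /v/ (only a nasal (/m/, /n/, or /ŋ/) is licensed in coda position; onsets are limited to one consonant).
Each unlicensed consonant becomes the onset of a new syllable: /l/ → /la/, /ʃ/ → /ʃa/, /ɹ/ → /ɹa/, /g/ → /ga/, /v/ → /va/.

ɛilaʃasuɹagaxiva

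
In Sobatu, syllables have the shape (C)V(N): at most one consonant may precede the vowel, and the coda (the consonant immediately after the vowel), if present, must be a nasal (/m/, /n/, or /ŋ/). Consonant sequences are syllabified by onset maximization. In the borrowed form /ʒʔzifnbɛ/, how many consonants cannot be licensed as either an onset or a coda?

The consonants /ʒ/, /ʔ/, /f/, /n/ cannot be parsed into a legal (C)V(N) syllable (only a nasal (/m/, /n/, or /ŋ/) is licensed in coda position; onsets are limited to one consonant).

4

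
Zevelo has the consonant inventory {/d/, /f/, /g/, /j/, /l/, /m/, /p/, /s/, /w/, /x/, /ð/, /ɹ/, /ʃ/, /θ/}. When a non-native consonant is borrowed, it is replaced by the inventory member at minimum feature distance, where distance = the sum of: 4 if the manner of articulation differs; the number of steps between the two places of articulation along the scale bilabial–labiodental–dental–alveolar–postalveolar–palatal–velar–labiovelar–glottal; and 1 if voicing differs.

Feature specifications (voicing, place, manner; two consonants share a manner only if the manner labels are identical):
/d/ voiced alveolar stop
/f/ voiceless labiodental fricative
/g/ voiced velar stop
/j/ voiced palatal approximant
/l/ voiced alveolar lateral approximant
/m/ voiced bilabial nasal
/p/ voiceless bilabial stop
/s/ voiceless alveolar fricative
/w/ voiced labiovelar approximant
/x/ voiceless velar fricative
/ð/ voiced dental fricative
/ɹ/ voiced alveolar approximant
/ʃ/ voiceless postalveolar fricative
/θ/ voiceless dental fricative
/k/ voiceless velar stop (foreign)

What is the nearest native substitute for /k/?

g

/g/ is closest: same manner (stop), place distance 0 (velar→velar), voicing differs (+1); total 1. Next closest is /d/ at distance 4.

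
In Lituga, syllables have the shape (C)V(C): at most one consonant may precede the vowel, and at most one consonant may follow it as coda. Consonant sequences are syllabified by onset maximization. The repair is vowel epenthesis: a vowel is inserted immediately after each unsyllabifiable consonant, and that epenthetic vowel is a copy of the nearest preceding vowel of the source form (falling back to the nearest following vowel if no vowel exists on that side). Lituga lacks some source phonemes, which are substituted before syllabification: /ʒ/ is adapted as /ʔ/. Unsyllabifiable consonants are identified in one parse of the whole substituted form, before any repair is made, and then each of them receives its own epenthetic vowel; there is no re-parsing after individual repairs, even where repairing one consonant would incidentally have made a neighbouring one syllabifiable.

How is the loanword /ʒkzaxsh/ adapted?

ʔakazaxsaha

Substitution: /ʒ/ → /ʔ/, giving /ʔkzaxsh/.
Syllabifying with onset maximization leaves /ʔ/, /k/, /s/, /h/ stranded (at most one coda consonant is licensed; onsets are limited to one consonant).
Each unlicensed consonant becomes the onset of a new syllable: /ʔ/ → /ʔa/, /k/ → /ka/, /s/ → /sa/, /h/ → /ha/.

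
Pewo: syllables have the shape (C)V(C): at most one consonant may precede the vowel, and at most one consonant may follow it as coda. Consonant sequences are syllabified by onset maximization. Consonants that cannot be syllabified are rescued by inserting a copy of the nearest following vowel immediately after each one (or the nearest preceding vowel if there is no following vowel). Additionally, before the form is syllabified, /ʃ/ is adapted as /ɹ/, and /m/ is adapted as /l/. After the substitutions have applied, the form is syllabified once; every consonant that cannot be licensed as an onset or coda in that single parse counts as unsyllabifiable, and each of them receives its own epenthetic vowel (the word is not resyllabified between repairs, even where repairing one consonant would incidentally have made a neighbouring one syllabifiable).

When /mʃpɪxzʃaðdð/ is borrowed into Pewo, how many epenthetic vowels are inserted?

After substitution the input is /lɹpɪxzɹaðdð/.
The unsyllabifiable consonants are /l/, /ɹ/, /z/, /d/, /ð/; each receives one epenthetic vowel.

5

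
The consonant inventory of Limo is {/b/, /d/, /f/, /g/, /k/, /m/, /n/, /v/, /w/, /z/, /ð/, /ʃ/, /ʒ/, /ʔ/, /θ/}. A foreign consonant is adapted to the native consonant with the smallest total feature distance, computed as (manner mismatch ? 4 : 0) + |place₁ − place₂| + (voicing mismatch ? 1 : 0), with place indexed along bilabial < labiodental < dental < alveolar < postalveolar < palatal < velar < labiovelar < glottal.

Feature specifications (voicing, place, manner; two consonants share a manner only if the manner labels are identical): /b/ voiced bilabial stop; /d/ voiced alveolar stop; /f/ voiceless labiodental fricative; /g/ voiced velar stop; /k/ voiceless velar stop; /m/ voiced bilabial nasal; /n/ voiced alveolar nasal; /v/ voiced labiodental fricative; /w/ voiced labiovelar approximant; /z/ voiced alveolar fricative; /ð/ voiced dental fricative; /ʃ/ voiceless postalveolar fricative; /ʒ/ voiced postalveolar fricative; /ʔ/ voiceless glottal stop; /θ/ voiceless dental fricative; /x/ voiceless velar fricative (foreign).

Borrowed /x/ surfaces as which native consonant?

/ʃ/ is closest: same manner (fricative), place distance 2 (velar→postalveolar), same voicing; total 2. Next closest is /ʒ/ at distance 3.

ʃ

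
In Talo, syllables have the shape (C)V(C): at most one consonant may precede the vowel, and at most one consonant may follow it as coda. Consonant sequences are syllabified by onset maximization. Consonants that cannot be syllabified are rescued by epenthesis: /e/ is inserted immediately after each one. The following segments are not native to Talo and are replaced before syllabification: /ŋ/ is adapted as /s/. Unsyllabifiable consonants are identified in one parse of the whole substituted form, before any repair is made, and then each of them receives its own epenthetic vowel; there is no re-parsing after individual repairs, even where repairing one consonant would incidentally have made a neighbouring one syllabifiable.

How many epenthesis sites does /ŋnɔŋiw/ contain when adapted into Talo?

After substitution the input is /snɔsiw/.
The unsyllabifiable consonants are /s/; each receives one epenthetic vowel.

1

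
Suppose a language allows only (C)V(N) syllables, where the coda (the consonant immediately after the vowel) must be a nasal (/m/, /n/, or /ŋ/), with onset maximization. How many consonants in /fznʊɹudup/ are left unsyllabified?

3

The consonants /f/, /z/, /p/ cannot be parsed into a legal (C)V(N) syllable (only a nasal (/m/, /n/, or /ŋ/) is licensed in coda position; onsets are limited to one consonant).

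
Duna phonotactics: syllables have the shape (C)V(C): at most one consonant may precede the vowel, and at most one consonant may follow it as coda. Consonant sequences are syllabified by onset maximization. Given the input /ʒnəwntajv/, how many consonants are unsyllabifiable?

3

Syllabifying with onset maximization leaves /ʒ/, /n/, /v/ stranded (at most one coda consonant is licensed; onsets are limited to one consonant).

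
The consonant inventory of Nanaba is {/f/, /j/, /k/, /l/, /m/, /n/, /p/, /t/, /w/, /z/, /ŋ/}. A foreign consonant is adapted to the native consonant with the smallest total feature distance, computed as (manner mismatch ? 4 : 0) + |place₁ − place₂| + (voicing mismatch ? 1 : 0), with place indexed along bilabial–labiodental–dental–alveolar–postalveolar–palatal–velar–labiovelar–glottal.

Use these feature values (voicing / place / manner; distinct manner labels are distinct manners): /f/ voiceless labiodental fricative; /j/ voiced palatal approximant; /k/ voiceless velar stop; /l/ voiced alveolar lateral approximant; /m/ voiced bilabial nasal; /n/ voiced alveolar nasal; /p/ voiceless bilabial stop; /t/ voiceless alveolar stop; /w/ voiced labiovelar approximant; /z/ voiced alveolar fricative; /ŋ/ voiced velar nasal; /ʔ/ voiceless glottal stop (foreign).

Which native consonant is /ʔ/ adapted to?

/k/ is closest: same manner (stop), place distance 2 (glottal→velar), same voicing; total 2. Next closest is /t/ at distance 5.

k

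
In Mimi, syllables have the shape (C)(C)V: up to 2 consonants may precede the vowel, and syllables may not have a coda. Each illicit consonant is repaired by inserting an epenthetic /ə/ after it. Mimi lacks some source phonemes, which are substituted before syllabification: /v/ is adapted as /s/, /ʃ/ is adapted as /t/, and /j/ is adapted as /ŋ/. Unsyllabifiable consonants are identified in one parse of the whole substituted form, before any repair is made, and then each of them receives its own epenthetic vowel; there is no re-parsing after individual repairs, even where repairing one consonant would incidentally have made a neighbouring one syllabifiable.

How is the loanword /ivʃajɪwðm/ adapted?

istaŋɪwəðəmə

Substitution: /v/ → /s/, /ʃ/ → /t/, /j/ → /ŋ/, giving /istaŋɪwðm/.
Syllabifying with onset maximization leaves /w/, /ð/, /m/ stranded (no codas are permitted; onsets may contain at most 2 consonants).
Inserting the epenthetic vowel yields /w/ → /wə/, /ð/ → /ðə/, /m/ → /mə/.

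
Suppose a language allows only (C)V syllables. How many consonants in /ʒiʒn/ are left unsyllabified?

2

The consonants /ʒ/, /n/ cannot be parsed into a legal (C)V syllable (no codas are permitted; onsets are limited to one consonant).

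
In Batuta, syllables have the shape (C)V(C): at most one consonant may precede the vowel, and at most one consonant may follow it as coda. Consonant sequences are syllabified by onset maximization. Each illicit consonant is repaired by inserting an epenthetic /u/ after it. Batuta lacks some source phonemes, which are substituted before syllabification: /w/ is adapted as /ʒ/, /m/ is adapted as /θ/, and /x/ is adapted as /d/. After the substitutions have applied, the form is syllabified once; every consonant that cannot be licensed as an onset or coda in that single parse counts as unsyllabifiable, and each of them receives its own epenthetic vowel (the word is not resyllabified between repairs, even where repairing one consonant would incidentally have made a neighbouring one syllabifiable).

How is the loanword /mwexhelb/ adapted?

Substitution: /m/ → /θ/, /w/ → /ʒ/, /x/ → /d/, giving /θʒedhelb/.
The consonants /θ/, /b/ cannot be parsed into a legal (C)V(C) syllable (at most one coda consonant is licensed; onsets are limited to one consonant).
Each unlicensed consonant becomes the onset of a new syllable: /θ/ → /θu/, /b/ → /bu/.

θuʒedhelbu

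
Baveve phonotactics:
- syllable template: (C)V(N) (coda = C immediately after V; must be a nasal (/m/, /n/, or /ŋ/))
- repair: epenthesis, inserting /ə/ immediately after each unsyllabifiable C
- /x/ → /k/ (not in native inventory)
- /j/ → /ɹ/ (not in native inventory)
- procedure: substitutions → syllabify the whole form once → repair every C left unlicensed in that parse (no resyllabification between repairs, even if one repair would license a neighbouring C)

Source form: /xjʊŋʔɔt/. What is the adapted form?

kəɹʊŋʔɔtə

Substitution: /x/ → /k/, /j/ → /ɹ/, giving /kɹʊŋʔɔt/.
Under (C)V(N), the unsyllabifiable consonants are /k/, /t/ (only a nasal (/m/, /n/, or /ŋ/) is licensed in coda position; onsets are limited to one consonant).
Inserting the epenthetic vowel yields /k/ → /kə/, /t/ → /tə/.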